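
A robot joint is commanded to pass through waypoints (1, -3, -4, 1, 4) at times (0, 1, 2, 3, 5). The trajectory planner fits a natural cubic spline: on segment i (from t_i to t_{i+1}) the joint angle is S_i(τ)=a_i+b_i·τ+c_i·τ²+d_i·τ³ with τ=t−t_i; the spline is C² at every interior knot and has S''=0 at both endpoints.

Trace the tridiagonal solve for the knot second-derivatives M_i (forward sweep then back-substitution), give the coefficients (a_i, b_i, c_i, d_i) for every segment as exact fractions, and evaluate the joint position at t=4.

Δ: Δ0=-4, Δ1=-1, Δ2=5, Δ3=3/2
row 1: diag=4, rhs=18; c'=1/4, d'=9/2
row 2: denom=4−1·1/4=15/4; d'=(36−1·9/2)/(15/4)=42/5
row 3: denom=6−1·4/15=86/15; d'=(-21−1·42/5)/(86/15)=-441/86
back: M3=-441/86
back: M2=42/5−4/15·-441/86=420/43
back: M1=9/2−1/4·420/43=177/86
M: M0=0, M1=177/86, M2=420/43, M3=-441/86, M4=0
seg 0: a=1, c=M0/2=0, d=(M1−M0)/(6·1)=59/172, b=Δ0−h0·(2M0+M1)/6=-747/172
seg 1: a=-3, c=M1/2=177/172, d=(M2−M1)/(6·1)=221/172, b=Δ1−h1·(2M1+M2)/6=-285/86
seg 2: a=-4, c=M2/2=210/43, d=(M3−M2)/(6·1)=-427/172, b=Δ2−h2·(2M2+M3)/6=447/172
seg 3: a=1, c=M3/2=-441/172, d=(M4−M3)/(6·2)=147/344, b=Δ3−h3·(2M3+M4)/6=423/86
t_q=4 → seg 3, τ=1; S=1+423/86·τ+-441/172·τ²+147/344·τ³=1301/344

  seg 0: a=1 b=-747/172 c=0 d=59/172
  seg 1: a=-3 b=-285/86 c=177/172 d=221/172
  seg 2: a=-4 b=447/172 c=210/43 d=-427/172
  seg 3: a=1 b=423/86 c=-441/172 d=147/344
S(4) = 1301/344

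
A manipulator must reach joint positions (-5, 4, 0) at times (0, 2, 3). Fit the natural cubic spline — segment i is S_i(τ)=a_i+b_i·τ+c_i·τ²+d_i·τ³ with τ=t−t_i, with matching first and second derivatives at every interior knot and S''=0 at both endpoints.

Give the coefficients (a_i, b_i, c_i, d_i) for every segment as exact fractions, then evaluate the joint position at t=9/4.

  seg 0: a=-5 b=22/3 c=0 d=-17/24
  seg 1: a=4 b=-7/6 c=-17/4 d=17/12
S(9/4) = 887/256

Δ: Δ0=9/2, Δ1=-4
row 1: diag=6, rhs=-51; c'=1/6, d'=-17/2
back: M1=-17/2
M: M0=0, M1=-17/2, M2=0
seg 0: a=-5, c=M0/2=0, d=(M1−M0)/(6·2)=-17/24, b=Δ0−h0·(2M0+M1)/6=22/3
seg 1: a=4, c=M1/2=-17/4, d=(M2−M1)/(6·1)=17/12, b=Δ1−h1·(2M1+M2)/6=-7/6
t_q=9/4 → seg 1, τ=1/4; S=4+-7/6·τ+-17/4·τ²+17/12·τ³=887/256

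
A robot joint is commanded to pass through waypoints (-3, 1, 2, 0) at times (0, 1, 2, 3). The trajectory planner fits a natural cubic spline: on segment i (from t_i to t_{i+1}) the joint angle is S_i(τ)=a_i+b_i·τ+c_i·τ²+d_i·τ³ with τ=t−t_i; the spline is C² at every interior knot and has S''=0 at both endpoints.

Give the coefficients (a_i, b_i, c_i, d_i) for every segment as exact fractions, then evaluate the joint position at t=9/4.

  seg 0: a=-3 b=23/5 c=0 d=-3/5
  seg 1: a=1 b=14/5 c=-9/5 d=0
  seg 2: a=2 b=-4/5 c=-9/5 d=3/5
S(9/4) = 543/320

Δ: Δ0=4, Δ1=1, Δ2=-2
row 1: diag=4, rhs=-18; c'=1/4, d'=-9/2
row 2: denom=4−1·1/4=15/4; d'=(-18−1·-9/2)/(15/4)=-18/5
back: M2=-18/5
back: M1=-9/2−1/4·-18/5=-18/5
M: M0=0, M1=-18/5, M2=-18/5, M3=0
seg 0: a=-3, c=M0/2=0, d=(M1−M0)/(6·1)=-3/5, b=Δ0−h0·(2M0+M1)/6=23/5
seg 1: a=1, c=M1/2=-9/5, d=(M2−M1)/(6·1)=0, b=Δ1−h1·(2M1+M2)/6=14/5
seg 2: a=2, c=M2/2=-9/5, d=(M3−M2)/(6·1)=3/5, b=Δ2−h2·(2M2+M3)/6=-4/5
t_q=9/4 → seg 2, τ=1/4; S=2+-4/5·τ+-9/5·τ²+3/5·τ³=543/320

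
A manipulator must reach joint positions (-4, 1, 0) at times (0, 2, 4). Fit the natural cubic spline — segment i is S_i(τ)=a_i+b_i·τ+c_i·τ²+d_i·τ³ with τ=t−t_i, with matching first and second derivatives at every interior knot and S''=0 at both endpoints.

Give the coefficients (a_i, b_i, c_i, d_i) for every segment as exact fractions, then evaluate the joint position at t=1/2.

Δ: Δ0=5/2, Δ1=-1/2
row 1: diag=8, rhs=-18; c'=1/4, d'=-9/4
back: M1=-9/4
M: M0=0, M1=-9/4, M2=0
seg 0: a=-4, c=M0/2=0, d=(M1−M0)/(6·2)=-3/16, b=Δ0−h0·(2M0+M1)/6=13/4
seg 1: a=1, c=M1/2=-9/8, d=(M2−M1)/(6·2)=3/16, b=Δ1−h1·(2M1+M2)/6=1
t_q=1/2 → seg 0, τ=1/2; S=-4+13/4·τ+0·τ²+-3/16·τ³=-307/128

  seg 0: a=-4 b=13/4 c=0 d=-3/16
  seg 1: a=1 b=1 c=-9/8 d=3/16
S(1/2) = -307/128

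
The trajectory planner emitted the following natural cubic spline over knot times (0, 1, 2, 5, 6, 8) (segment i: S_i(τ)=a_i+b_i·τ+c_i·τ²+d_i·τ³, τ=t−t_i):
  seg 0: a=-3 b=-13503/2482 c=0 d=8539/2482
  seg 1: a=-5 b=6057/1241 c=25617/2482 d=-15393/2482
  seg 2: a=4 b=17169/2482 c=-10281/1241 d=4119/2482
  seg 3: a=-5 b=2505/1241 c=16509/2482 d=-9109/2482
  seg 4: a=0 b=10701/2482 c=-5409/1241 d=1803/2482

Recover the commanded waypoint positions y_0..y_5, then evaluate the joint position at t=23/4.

y_0 = S_0(0) = a_0 = -3
y_1 = S_1(0) = a_1 = -5
y_2 = S_2(0) = a_2 = 4
y_3 = S_3(0) = a_3 = -5
y_4 = S_4(0) = a_4 = 0
y_5 = S_4(2) = -3
t_q=23/4 is in segment 3 (τ=3/4); S_3(τ)=-205379/158848

y_0=-3 y_1=-5 y_2=4 y_3=-5 y_4=0 y_5=-3
S(23/4) = -205379/158848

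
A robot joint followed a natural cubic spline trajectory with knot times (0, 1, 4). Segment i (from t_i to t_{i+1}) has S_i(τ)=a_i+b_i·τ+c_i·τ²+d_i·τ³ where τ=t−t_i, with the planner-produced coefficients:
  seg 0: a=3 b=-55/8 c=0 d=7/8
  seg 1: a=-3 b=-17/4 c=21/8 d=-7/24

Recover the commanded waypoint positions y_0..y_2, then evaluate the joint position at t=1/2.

y_0 = S_0(0) = a_0 = 3
y_1 = S_1(0) = a_1 = -3
y_2 = S_1(3) = 0
t_q=1/2 is in segment 0 (τ=1/2); S_0(τ)=-21/64

y_0=3 y_1=-3 y_2=0
S(1/2) = -21/64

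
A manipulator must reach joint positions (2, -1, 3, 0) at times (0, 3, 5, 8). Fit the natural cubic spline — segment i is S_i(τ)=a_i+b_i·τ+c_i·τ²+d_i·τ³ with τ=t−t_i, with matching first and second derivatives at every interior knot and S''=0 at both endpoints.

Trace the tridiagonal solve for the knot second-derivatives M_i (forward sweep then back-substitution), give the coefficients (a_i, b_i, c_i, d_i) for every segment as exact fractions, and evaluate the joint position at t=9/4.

  seg 0: a=2 b=-17/8 c=0 d=1/8
  seg 1: a=-1 b=5/4 c=9/8 d=-3/8
  seg 2: a=3 b=5/4 c=-9/8 d=1/8
S(9/4) = -695/512

Δ: Δ0=-1, Δ1=2, Δ2=-1
row 1: diag=10, rhs=18; c'=1/5, d'=9/5
row 2: denom=10−2·1/5=48/5; d'=(-18−2·9/5)/(48/5)=-9/4
back: M2=-9/4
back: M1=9/5−1/5·-9/4=9/4
M: M0=0, M1=9/4, M2=-9/4, M3=0
seg 0: a=2, c=M0/2=0, d=(M1−M0)/(6·3)=1/8, b=Δ0−h0·(2M0+M1)/6=-17/8
seg 1: a=-1, c=M1/2=9/8, d=(M2−M1)/(6·2)=-3/8, b=Δ1−h1·(2M1+M2)/6=5/4
seg 2: a=3, c=M2/2=-9/8, d=(M3−M2)/(6·3)=1/8, b=Δ2−h2·(2M2+M3)/6=5/4
t_q=9/4 → seg 0, τ=9/4; S=2+-17/8·τ+0·τ²+1/8·τ³=-695/512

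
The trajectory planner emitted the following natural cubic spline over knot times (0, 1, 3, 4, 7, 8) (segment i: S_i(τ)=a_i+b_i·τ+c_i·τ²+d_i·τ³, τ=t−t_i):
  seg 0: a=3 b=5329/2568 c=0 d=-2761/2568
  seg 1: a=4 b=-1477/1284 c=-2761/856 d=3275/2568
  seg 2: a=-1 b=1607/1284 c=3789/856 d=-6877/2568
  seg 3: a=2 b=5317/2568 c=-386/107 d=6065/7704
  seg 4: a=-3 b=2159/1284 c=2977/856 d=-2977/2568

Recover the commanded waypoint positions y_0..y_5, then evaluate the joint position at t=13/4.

y_0=3 y_1=4 y_2=-1 y_3=2 y_4=-3 y_5=1
S(13/4) = -24779/54784

y_0 = S_0(0) = a_0 = 3
y_1 = S_1(0) = a_1 = 4
y_2 = S_2(0) = a_2 = -1
y_3 = S_3(0) = a_3 = 2
y_4 = S_4(0) = a_4 = -3
y_5 = S_4(1) = 1
t_q=13/4 is in segment 2 (τ=1/4); S_2(τ)=-24779/54784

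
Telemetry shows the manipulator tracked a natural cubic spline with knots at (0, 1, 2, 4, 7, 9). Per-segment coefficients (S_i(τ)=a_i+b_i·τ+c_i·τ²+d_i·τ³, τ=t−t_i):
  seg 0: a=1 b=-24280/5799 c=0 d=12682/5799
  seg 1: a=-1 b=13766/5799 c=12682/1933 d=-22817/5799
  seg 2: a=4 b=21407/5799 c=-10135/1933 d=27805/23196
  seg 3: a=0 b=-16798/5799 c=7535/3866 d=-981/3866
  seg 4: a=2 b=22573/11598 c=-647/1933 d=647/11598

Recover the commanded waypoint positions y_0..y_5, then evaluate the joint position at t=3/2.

y_0=1 y_1=-1 y_2=4 y_3=0 y_4=2 y_5=5
S(3/2) = 20649/15464

y_0 = S_0(0) = a_0 = 1
y_1 = S_1(0) = a_1 = -1
y_2 = S_2(0) = a_2 = 4
y_3 = S_3(0) = a_3 = 0
y_4 = S_4(0) = a_4 = 2
y_5 = S_4(2) = 5
t_q=3/2 is in segment 1 (τ=1/2); S_1(τ)=20649/15464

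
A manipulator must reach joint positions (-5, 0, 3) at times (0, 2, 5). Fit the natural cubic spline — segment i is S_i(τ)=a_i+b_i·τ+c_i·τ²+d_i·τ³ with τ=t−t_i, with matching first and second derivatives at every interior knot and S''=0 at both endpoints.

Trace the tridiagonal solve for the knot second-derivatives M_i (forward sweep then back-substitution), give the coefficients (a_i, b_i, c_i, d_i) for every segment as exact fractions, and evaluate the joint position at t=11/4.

Δ: Δ0=5/2, Δ1=1
row 1: diag=10, rhs=-9; c'=3/10, d'=-9/10
back: M1=-9/10
M: M0=0, M1=-9/10, M2=0
seg 0: a=-5, c=M0/2=0, d=(M1−M0)/(6·2)=-3/40, b=Δ0−h0·(2M0+M1)/6=14/5
seg 1: a=0, c=M1/2=-9/20, d=(M2−M1)/(6·3)=1/20, b=Δ1−h1·(2M1+M2)/6=19/10
t_q=11/4 → seg 1, τ=3/4; S=0+19/10·τ+-9/20·τ²+1/20·τ³=1527/1280

  seg 0: a=-5 b=14/5 c=0 d=-3/40
  seg 1: a=0 b=19/10 c=-9/20 d=1/20
S(11/4) = 1527/1280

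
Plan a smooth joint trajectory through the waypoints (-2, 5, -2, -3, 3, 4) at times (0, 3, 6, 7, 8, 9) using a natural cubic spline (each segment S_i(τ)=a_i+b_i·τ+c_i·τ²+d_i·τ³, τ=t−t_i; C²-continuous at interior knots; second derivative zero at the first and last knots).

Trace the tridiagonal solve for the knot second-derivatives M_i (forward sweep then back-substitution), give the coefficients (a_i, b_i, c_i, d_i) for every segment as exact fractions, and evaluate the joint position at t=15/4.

  seg 0: a=-2 b=1480/419 c=0 d=-1507/11313
  seg 1: a=5 b=-27/419 c=-1507/1257 d=1669/11313
  seg 2: a=-2 b=-1372/419 c=54/419 d=899/419
  seg 3: a=-3 b=1433/419 c=2751/419 d=-1670/419
  seg 4: a=3 b=1925/419 c=-2259/419 d=753/419
S(15/4) = 116369/26816

Δ: Δ0=7/3, Δ1=-7/3, Δ2=-1, Δ3=6, Δ4=1
row 1: diag=12, rhs=-28; c'=1/4, d'=-7/3
row 2: denom=8−3·1/4=29/4; d'=(8−3·-7/3)/(29/4)=60/29
row 3: denom=4−1·4/29=112/29; d'=(42−1·60/29)/(112/29)=579/56
row 4: denom=4−1·29/112=419/112; d'=(-30−1·579/56)/(419/112)=-4518/419
back: M4=-4518/419
back: M3=579/56−29/112·-4518/419=5502/419
back: M2=60/29−4/29·5502/419=108/419
back: M1=-7/3−1/4·108/419=-3014/1257
M: M0=0, M1=-3014/1257, M2=108/419, M3=5502/419, M4=-4518/419, M5=0
seg 0: a=-2, c=M0/2=0, d=(M1−M0)/(6·3)=-1507/11313, b=Δ0−h0·(2M0+M1)/6=1480/419
seg 1: a=5, c=M1/2=-1507/1257, d=(M2−M1)/(6·3)=1669/11313, b=Δ1−h1·(2M1+M2)/6=-27/419
seg 2: a=-2, c=M2/2=54/419, d=(M3−M2)/(6·1)=899/419, b=Δ2−h2·(2M2+M3)/6=-1372/419
seg 3: a=-3, c=M3/2=2751/419, d=(M4−M3)/(6·1)=-1670/419, b=Δ3−h3·(2M3+M4)/6=1433/419
seg 4: a=3, c=M4/2=-2259/419, d=(M5−M4)/(6·1)=753/419, b=Δ4−h4·(2M4+M5)/6=1925/419
t_q=15/4 → seg 1, τ=3/4; S=5+-27/419·τ+-1507/1257·τ²+1669/11313·τ³=116369/26816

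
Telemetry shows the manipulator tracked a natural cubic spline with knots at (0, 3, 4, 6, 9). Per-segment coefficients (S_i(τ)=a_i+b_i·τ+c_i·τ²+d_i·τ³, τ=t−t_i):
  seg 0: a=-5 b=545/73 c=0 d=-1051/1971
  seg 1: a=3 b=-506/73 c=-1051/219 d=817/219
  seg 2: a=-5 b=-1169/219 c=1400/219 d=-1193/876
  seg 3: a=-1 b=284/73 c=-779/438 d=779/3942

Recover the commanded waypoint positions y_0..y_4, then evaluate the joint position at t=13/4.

y_0 = S_0(0) = a_0 = -5
y_1 = S_1(0) = a_1 = 3
y_2 = S_2(0) = a_2 = -5
y_3 = S_3(0) = a_3 = -1
y_4 = S_3(3) = 0
t_q=13/4 is in segment 1 (τ=1/4); S_1(τ)=4791/4672

y_0=-5 y_1=3 y_2=-5 y_3=-1 y_4=0
S(13/4) = 4791/4672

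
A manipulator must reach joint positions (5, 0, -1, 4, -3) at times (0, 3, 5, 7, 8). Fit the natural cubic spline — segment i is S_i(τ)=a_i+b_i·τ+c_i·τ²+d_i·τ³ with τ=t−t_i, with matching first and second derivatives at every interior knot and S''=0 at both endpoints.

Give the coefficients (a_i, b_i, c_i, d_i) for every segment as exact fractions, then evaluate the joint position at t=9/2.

  seg 0: a=5 b=-469/312 c=0 d=-17/936
  seg 1: a=0 b=-311/156 c=-17/104 d=71/156
  seg 2: a=-1 b=439/156 c=267/104 d=-425/312
  seg 3: a=4 b=-509/156 c=-583/104 d=583/312
S(9/2) = -379/208

Δ: Δ0=-5/3, Δ1=-1/2, Δ2=5/2, Δ3=-7
row 1: diag=10, rhs=7; c'=1/5, d'=7/10
row 2: denom=8−2·1/5=38/5; d'=(18−2·7/10)/(38/5)=83/38
row 3: denom=6−2·5/19=104/19; d'=(-57−2·83/38)/(104/19)=-583/52
back: M3=-583/52
back: M2=83/38−5/19·-583/52=267/52
back: M1=7/10−1/5·267/52=-17/52
M: M0=0, M1=-17/52, M2=267/52, M3=-583/52, M4=0
seg 0: a=5, c=M0/2=0, d=(M1−M0)/(6·3)=-17/936, b=Δ0−h0·(2M0+M1)/6=-469/312
seg 1: a=0, c=M1/2=-17/104, d=(M2−M1)/(6·2)=71/156, b=Δ1−h1·(2M1+M2)/6=-311/156
seg 2: a=-1, c=M2/2=267/104, d=(M3−M2)/(6·2)=-425/312, b=Δ2−h2·(2M2+M3)/6=439/156
seg 3: a=4, c=M3/2=-583/104, d=(M4−M3)/(6·1)=583/312, b=Δ3−h3·(2M3+M4)/6=-509/156
t_q=9/2 → seg 1, τ=3/2; S=0+-311/156·τ+-17/104·τ²+71/156·τ³=-379/208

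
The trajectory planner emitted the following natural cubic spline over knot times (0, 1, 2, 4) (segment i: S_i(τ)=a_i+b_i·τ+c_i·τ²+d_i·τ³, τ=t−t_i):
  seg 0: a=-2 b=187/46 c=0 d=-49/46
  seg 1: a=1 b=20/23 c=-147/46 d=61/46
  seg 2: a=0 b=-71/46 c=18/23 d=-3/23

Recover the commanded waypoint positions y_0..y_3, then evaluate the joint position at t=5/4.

y_0=-2 y_1=1 y_2=0 y_3=-1
S(5/4) = 3057/2944

y_0 = S_0(0) = a_0 = -2
y_1 = S_1(0) = a_1 = 1
y_2 = S_2(0) = a_2 = 0
y_3 = S_2(2) = -1
t_q=5/4 is in segment 1 (τ=1/4); S_1(τ)=3057/2944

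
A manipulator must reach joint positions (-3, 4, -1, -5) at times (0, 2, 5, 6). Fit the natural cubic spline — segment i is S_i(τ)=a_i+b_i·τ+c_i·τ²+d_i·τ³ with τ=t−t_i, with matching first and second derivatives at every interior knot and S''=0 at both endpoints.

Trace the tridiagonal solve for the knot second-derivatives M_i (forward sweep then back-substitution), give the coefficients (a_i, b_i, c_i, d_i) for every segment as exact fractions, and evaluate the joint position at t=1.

  seg 0: a=-3 b=1903/426 c=0 d=-103/426
  seg 1: a=4 b=667/426 c=-103/71 d=53/426
  seg 2: a=-1 b=-805/213 c=-47/142 d=47/426
S(1) = 87/71

Δ: Δ0=7/2, Δ1=-5/3, Δ2=-4
row 1: diag=10, rhs=-31; c'=3/10, d'=-31/10
row 2: denom=8−3·3/10=71/10; d'=(-14−3·-31/10)/(71/10)=-47/71
back: M2=-47/71
back: M1=-31/10−3/10·-47/71=-206/71
M: M0=0, M1=-206/71, M2=-47/71, M3=0
seg 0: a=-3, c=M0/2=0, d=(M1−M0)/(6·2)=-103/426, b=Δ0−h0·(2M0+M1)/6=1903/426
seg 1: a=4, c=M1/2=-103/71, d=(M2−M1)/(6·3)=53/426, b=Δ1−h1·(2M1+M2)/6=667/426
seg 2: a=-1, c=M2/2=-47/142, d=(M3−M2)/(6·1)=47/426, b=Δ2−h2·(2M2+M3)/6=-805/213
t_q=1 → seg 0, τ=1; S=-3+1903/426·τ+0·τ²+-103/426·τ³=87/71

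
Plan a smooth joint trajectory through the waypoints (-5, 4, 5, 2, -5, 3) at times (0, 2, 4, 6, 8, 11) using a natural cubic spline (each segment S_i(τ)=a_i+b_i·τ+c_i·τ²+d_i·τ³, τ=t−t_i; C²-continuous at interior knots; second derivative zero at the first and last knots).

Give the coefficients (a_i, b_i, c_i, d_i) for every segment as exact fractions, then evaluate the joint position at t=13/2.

Δ: Δ0=9/2, Δ1=1/2, Δ2=-3/2, Δ3=-7/2, Δ4=8/3
row 1: diag=8, rhs=-24; c'=1/4, d'=-3
row 2: denom=8−2·1/4=15/2; d'=(-12−2·-3)/(15/2)=-4/5
row 3: denom=8−2·4/15=112/15; d'=(-12−2·-4/5)/(112/15)=-39/28
row 4: denom=10−2·15/56=265/28; d'=(37−2·-39/28)/(265/28)=1114/265
back: M4=1114/265
back: M3=-39/28−15/56·1114/265=-267/106
back: M2=-4/5−4/15·-267/106=-34/265
back: M1=-3−1/4·-34/265=-1573/530
M: M0=0, M1=-1573/530, M2=-34/265, M3=-267/106, M4=1114/265, M5=0
seg 0: a=-5, c=M0/2=0, d=(M1−M0)/(6·2)=-1573/6360, b=Δ0−h0·(2M0+M1)/6=4364/795
seg 1: a=4, c=M1/2=-1573/1060, d=(M2−M1)/(6·2)=301/1272, b=Δ1−h1·(2M1+M2)/6=4009/1590
seg 2: a=5, c=M2/2=-17/265, d=(M3−M2)/(6·2)=-1267/6360, b=Δ2−h2·(2M2+M3)/6=-457/795
seg 3: a=2, c=M3/2=-267/212, d=(M4−M3)/(6·2)=3563/6360, b=Δ3−h3·(2M3+M4)/6=-5123/1590
seg 4: a=-5, c=M4/2=557/265, d=(M5−M4)/(6·3)=-557/2385, b=Δ4−h4·(2M4+M5)/6=-1222/795
t_q=13/2 → seg 3, τ=1/2; S=2+-5123/1590·τ+-267/212·τ²+3563/6360·τ³=489/3392

  seg 0: a=-5 b=4364/795 c=0 d=-1573/6360
  seg 1: a=4 b=4009/1590 c=-1573/1060 d=301/1272
  seg 2: a=5 b=-457/795 c=-17/265 d=-1267/6360
  seg 3: a=2 b=-5123/1590 c=-267/212 d=3563/6360
  seg 4: a=-5 b=-1222/795 c=557/265 d=-557/2385
S(13/2) = 489/3392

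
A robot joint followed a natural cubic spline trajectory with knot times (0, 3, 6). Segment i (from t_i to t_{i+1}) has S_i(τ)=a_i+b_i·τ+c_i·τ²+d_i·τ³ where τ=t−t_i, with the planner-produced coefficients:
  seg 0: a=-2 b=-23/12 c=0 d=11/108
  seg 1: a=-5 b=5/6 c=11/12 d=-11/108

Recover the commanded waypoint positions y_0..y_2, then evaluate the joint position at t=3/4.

y_0=-2 y_1=-5 y_2=3
S(3/4) = -869/256

y_0 = S_0(0) = a_0 = -2
y_1 = S_1(0) = a_1 = -5
y_2 = S_1(3) = 3
t_q=3/4 is in segment 0 (τ=3/4); S_0(τ)=-869/256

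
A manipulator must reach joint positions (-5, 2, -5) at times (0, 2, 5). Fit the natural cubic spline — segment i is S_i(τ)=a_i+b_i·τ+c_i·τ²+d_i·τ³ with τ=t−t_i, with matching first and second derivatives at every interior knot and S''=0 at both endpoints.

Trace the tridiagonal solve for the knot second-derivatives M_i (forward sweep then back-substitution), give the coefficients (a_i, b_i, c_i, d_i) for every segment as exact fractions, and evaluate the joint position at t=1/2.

  seg 0: a=-5 b=14/3 c=0 d=-7/24
  seg 1: a=2 b=7/6 c=-7/4 d=7/36
S(1/2) = -173/64

Δ: Δ0=7/2, Δ1=-7/3
row 1: diag=10, rhs=-35; c'=3/10, d'=-7/2
back: M1=-7/2
M: M0=0, M1=-7/2, M2=0
seg 0: a=-5, c=M0/2=0, d=(M1−M0)/(6·2)=-7/24, b=Δ0−h0·(2M0+M1)/6=14/3
seg 1: a=2, c=M1/2=-7/4, d=(M2−M1)/(6·3)=7/36, b=Δ1−h1·(2M1+M2)/6=7/6
t_q=1/2 → seg 0, τ=1/2; S=-5+14/3·τ+0·τ²+-7/24·τ³=-173/64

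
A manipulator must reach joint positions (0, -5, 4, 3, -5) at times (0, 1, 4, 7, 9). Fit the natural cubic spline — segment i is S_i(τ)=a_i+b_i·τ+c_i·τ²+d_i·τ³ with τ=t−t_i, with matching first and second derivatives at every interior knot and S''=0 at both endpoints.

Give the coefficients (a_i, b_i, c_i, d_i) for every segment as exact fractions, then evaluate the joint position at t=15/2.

  seg 0: a=0 b=-4945/798 c=0 d=955/798
  seg 1: a=-5 b=-1040/399 c=955/266 d=-4121/7182
  seg 2: a=4 b=2747/798 c=-628/399 d=755/7182
  seg 3: a=3 b=-1262/399 c=-167/266 d=167/1596
S(15/2) = 775/608

Δ: Δ0=-5, Δ1=3, Δ2=-1/3, Δ3=-4
row 1: diag=8, rhs=48; c'=3/8, d'=6
row 2: denom=12−3·3/8=87/8; d'=(-20−3·6)/(87/8)=-304/87
row 3: denom=10−3·8/29=266/29; d'=(-22−3·-304/87)/(266/29)=-167/133
back: M3=-167/133
back: M2=-304/87−8/29·-167/133=-1256/399
back: M1=6−3/8·-1256/399=955/133
M: M0=0, M1=955/133, M2=-1256/399, M3=-167/133, M4=0
seg 0: a=0, c=M0/2=0, d=(M1−M0)/(6·1)=955/798, b=Δ0−h0·(2M0+M1)/6=-4945/798
seg 1: a=-5, c=M1/2=955/266, d=(M2−M1)/(6·3)=-4121/7182, b=Δ1−h1·(2M1+M2)/6=-1040/399
seg 2: a=4, c=M2/2=-628/399, d=(M3−M2)/(6·3)=755/7182, b=Δ2−h2·(2M2+M3)/6=2747/798
seg 3: a=3, c=M3/2=-167/266, d=(M4−M3)/(6·2)=167/1596, b=Δ3−h3·(2M3+M4)/6=-1262/399
t_q=15/2 → seg 3, τ=1/2; S=3+-1262/399·τ+-167/266·τ²+167/1596·τ³=775/608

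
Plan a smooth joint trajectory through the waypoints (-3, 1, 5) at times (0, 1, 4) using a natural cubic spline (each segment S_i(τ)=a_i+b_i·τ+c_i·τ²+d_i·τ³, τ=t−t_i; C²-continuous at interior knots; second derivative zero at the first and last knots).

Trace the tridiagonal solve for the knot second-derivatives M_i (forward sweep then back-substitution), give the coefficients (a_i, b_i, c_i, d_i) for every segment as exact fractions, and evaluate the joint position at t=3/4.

  seg 0: a=-3 b=13/3 c=0 d=-1/3
  seg 1: a=1 b=10/3 c=-1 d=1/9
S(3/4) = 7/64

Δ: Δ0=4, Δ1=4/3
row 1: diag=8, rhs=-16; c'=3/8, d'=-2
back: M1=-2
M: M0=0, M1=-2, M2=0
seg 0: a=-3, c=M0/2=0, d=(M1−M0)/(6·1)=-1/3, b=Δ0−h0·(2M0+M1)/6=13/3
seg 1: a=1, c=M1/2=-1, d=(M2−M1)/(6·3)=1/9, b=Δ1−h1·(2M1+M2)/6=10/3
t_q=3/4 → seg 0, τ=3/4; S=-3+13/3·τ+0·τ²+-1/3·τ³=7/64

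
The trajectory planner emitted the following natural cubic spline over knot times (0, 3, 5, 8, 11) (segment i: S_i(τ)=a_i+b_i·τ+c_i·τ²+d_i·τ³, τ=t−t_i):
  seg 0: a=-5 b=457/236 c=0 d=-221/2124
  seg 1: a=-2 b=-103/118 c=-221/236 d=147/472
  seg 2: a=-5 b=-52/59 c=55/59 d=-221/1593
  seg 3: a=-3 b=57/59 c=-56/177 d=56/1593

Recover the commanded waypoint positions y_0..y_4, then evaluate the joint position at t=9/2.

y_0=-5 y_1=-2 y_2=-5 y_3=-3 y_4=-2
S(9/2) = -16483/3776

y_0 = S_0(0) = a_0 = -5
y_1 = S_1(0) = a_1 = -2
y_2 = S_2(0) = a_2 = -5
y_3 = S_3(0) = a_3 = -3
y_4 = S_3(3) = -2
t_q=9/2 is in segment 1 (τ=3/2); S_1(τ)=-16483/3776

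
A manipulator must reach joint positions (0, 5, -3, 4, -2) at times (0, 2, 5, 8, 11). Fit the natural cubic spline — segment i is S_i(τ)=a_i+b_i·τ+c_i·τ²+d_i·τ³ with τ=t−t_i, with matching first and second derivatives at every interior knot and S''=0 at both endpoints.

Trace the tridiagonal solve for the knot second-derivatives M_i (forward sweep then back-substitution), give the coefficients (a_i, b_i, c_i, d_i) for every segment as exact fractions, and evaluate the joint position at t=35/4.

Δ: Δ0=5/2, Δ1=-8/3, Δ2=7/3, Δ3=-2
row 1: diag=10, rhs=-31; c'=3/10, d'=-31/10
row 2: denom=12−3·3/10=111/10; d'=(30−3·-31/10)/(111/10)=131/37
row 3: denom=12−3·10/37=414/37; d'=(-26−3·131/37)/(414/37)=-1355/414
back: M3=-1355/414
back: M2=131/37−10/37·-1355/414=916/207
back: M1=-31/10−3/10·916/207=-611/138
M: M0=0, M1=-611/138, M2=916/207, M3=-1355/414, M4=0
seg 0: a=0, c=M0/2=0, d=(M1−M0)/(6·2)=-611/1656, b=Δ0−h0·(2M0+M1)/6=823/207
seg 1: a=5, c=M1/2=-611/276, d=(M2−M1)/(6·3)=3665/7452, b=Δ1−h1·(2M1+M2)/6=-187/414
seg 2: a=-3, c=M2/2=458/207, d=(M3−M2)/(6·3)=-3187/7452, b=Δ2−h2·(2M2+M3)/6=-377/828
seg 3: a=4, c=M3/2=-1355/828, d=(M4−M3)/(6·3)=1355/7452, b=Δ3−h3·(2M3+M4)/6=527/414
t_q=35/4 → seg 3, τ=3/4; S=4+527/414·τ+-1355/828·τ²+1355/7452·τ³=24205/5888

  seg 0: a=0 b=823/207 c=0 d=-611/1656
  seg 1: a=5 b=-187/414 c=-611/276 d=3665/7452
  seg 2: a=-3 b=-377/828 c=458/207 d=-3187/7452
  seg 3: a=4 b=527/414 c=-1355/828 d=1355/7452
S(35/4) = 24205/5888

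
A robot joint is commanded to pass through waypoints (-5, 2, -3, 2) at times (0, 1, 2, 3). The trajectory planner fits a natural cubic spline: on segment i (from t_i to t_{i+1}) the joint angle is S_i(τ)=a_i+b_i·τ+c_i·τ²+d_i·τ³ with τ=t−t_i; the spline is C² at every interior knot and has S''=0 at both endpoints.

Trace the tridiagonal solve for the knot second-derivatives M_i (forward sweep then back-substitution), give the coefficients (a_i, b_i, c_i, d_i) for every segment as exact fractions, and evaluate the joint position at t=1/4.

  seg 0: a=-5 b=163/15 c=0 d=-58/15
  seg 1: a=2 b=-11/15 c=-58/5 d=22/3
  seg 2: a=-3 b=-29/15 c=52/5 d=-52/15
S(1/4) = -75/32

Δ: Δ0=7, Δ1=-5, Δ2=5
row 1: diag=4, rhs=-72; c'=1/4, d'=-18
row 2: denom=4−1·1/4=15/4; d'=(60−1·-18)/(15/4)=104/5
back: M2=104/5
back: M1=-18−1/4·104/5=-116/5
M: M0=0, M1=-116/5, M2=104/5, M3=0
seg 0: a=-5, c=M0/2=0, d=(M1−M0)/(6·1)=-58/15, b=Δ0−h0·(2M0+M1)/6=163/15
seg 1: a=2, c=M1/2=-58/5, d=(M2−M1)/(6·1)=22/3, b=Δ1−h1·(2M1+M2)/6=-11/15
seg 2: a=-3, c=M2/2=52/5, d=(M3−M2)/(6·1)=-52/15, b=Δ2−h2·(2M2+M3)/6=-29/15
t_q=1/4 → seg 0, τ=1/4; S=-5+163/15·τ+0·τ²+-58/15·τ³=-75/32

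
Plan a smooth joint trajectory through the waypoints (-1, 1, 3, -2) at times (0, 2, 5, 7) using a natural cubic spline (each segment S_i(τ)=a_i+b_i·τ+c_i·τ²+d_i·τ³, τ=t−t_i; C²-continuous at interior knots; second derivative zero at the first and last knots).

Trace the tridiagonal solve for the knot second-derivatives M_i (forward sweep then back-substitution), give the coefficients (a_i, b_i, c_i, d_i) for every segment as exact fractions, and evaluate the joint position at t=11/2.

  seg 0: a=-1 b=236/273 c=0 d=37/1092
  seg 1: a=1 b=347/273 c=37/182 d=-17/126
  seg 2: a=3 b=-629/546 c=-92/91 d=46/273
S(11/2) = 57/26

Δ: Δ0=1, Δ1=2/3, Δ2=-5/2
row 1: diag=10, rhs=-2; c'=3/10, d'=-1/5
row 2: denom=10−3·3/10=91/10; d'=(-19−3·-1/5)/(91/10)=-184/91
back: M2=-184/91
back: M1=-1/5−3/10·-184/91=37/91
M: M0=0, M1=37/91, M2=-184/91, M3=0
seg 0: a=-1, c=M0/2=0, d=(M1−M0)/(6·2)=37/1092, b=Δ0−h0·(2M0+M1)/6=236/273
seg 1: a=1, c=M1/2=37/182, d=(M2−M1)/(6·3)=-17/126, b=Δ1−h1·(2M1+M2)/6=347/273
seg 2: a=3, c=M2/2=-92/91, d=(M3−M2)/(6·2)=46/273, b=Δ2−h2·(2M2+M3)/6=-629/546
t_q=11/2 → seg 2, τ=1/2; S=3+-629/546·τ+-92/91·τ²+46/273·τ³=57/26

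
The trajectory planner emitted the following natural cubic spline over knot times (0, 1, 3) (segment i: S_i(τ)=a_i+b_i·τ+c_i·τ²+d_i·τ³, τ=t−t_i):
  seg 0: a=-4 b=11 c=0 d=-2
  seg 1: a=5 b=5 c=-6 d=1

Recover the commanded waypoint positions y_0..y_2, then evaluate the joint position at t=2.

y_0=-4 y_1=5 y_2=-1
S(2) = 5

y_0 = S_0(0) = a_0 = -4
y_1 = S_1(0) = a_1 = 5
y_2 = S_1(2) = -1
t_q=2 is in segment 1 (τ=1); S_1(τ)=5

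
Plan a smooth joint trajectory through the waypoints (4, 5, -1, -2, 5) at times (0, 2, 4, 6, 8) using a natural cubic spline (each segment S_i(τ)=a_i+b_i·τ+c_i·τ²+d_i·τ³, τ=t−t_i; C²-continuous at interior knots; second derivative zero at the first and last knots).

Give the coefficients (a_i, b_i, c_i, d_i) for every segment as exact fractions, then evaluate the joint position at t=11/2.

  seg 0: a=4 b=173/112 c=0 d=-117/448
  seg 1: a=5 b=-89/56 c=-351/224 d=193/448
  seg 2: a=-1 b=-43/16 c=57/56 d=17/448
  seg 3: a=-2 b=103/56 c=279/224 d=-93/448
S(11/2) = -9365/3584

Δ: Δ0=1/2, Δ1=-3, Δ2=-1/2, Δ3=7/2
row 1: diag=8, rhs=-21; c'=1/4, d'=-21/8
row 2: denom=8−2·1/4=15/2; d'=(15−2·-21/8)/(15/2)=27/10
row 3: denom=8−2·4/15=112/15; d'=(24−2·27/10)/(112/15)=279/112
back: M3=279/112
back: M2=27/10−4/15·279/112=57/28
back: M1=-21/8−1/4·57/28=-351/112
M: M0=0, M1=-351/112, M2=57/28, M3=279/112, M4=0
seg 0: a=4, c=M0/2=0, d=(M1−M0)/(6·2)=-117/448, b=Δ0−h0·(2M0+M1)/6=173/112
seg 1: a=5, c=M1/2=-351/224, d=(M2−M1)/(6·2)=193/448, b=Δ1−h1·(2M1+M2)/6=-89/56
seg 2: a=-1, c=M2/2=57/56, d=(M3−M2)/(6·2)=17/448, b=Δ2−h2·(2M2+M3)/6=-43/16
seg 3: a=-2, c=M3/2=279/224, d=(M4−M3)/(6·2)=-93/448, b=Δ3−h3·(2M3+M4)/6=103/56
t_q=11/2 → seg 2, τ=3/2; S=-1+-43/16·τ+57/56·τ²+17/448·τ³=-9365/3584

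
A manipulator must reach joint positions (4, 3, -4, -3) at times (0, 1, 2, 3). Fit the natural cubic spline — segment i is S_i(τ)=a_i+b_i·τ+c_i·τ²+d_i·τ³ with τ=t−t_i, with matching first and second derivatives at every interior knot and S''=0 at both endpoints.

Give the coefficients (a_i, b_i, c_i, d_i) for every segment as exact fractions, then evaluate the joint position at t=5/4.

Δ: Δ0=-1, Δ1=-7, Δ2=1
row 1: diag=4, rhs=-36; c'=1/4, d'=-9
row 2: denom=4−1·1/4=15/4; d'=(48−1·-9)/(15/4)=76/5
back: M2=76/5
back: M1=-9−1/4·76/5=-64/5
M: M0=0, M1=-64/5, M2=76/5, M3=0
seg 0: a=4, c=M0/2=0, d=(M1−M0)/(6·1)=-32/15, b=Δ0−h0·(2M0+M1)/6=17/15
seg 1: a=3, c=M1/2=-32/5, d=(M2−M1)/(6·1)=14/3, b=Δ1−h1·(2M1+M2)/6=-79/15
seg 2: a=-4, c=M2/2=38/5, d=(M3−M2)/(6·1)=-38/15, b=Δ2−h2·(2M2+M3)/6=-61/15
t_q=5/4 → seg 1, τ=1/4; S=3+-79/15·τ+-32/5·τ²+14/3·τ³=217/160

  seg 0: a=4 b=17/15 c=0 d=-32/15
  seg 1: a=3 b=-79/15 c=-32/5 d=14/3
  seg 2: a=-4 b=-61/15 c=38/5 d=-38/15
S(5/4) = 217/160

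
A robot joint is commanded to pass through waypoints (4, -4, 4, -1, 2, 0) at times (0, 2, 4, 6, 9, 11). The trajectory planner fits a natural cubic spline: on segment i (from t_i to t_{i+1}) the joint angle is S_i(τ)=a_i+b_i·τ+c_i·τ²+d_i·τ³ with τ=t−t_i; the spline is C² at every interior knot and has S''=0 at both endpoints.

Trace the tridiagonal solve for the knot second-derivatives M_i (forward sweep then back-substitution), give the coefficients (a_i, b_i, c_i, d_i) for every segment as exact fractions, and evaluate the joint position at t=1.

  seg 0: a=4 b=-17131/2570 c=0 d=6851/10280
  seg 1: a=-4 b=1711/1285 c=20553/5140 d=-2739/2056
  seg 2: a=4 b=3443/2570 c=-5133/1285 d=1333/1285
  seg 3: a=-1 b=-5629/2570 c=573/257 d=-999/2570
  seg 4: a=2 b=889/1285 c=-3261/2570 d=1087/5140
S(1) = -20553/10280

Δ: Δ0=-4, Δ1=4, Δ2=-5/2, Δ3=1, Δ4=-1
row 1: diag=8, rhs=48; c'=1/4, d'=6
row 2: denom=8−2·1/4=15/2; d'=(-39−2·6)/(15/2)=-34/5
row 3: denom=10−2·4/15=142/15; d'=(21−2·-34/5)/(142/15)=519/142
row 4: denom=10−3·45/142=1285/142; d'=(-12−3·519/142)/(1285/142)=-3261/1285
back: M4=-3261/1285
back: M3=519/142−45/142·-3261/1285=1146/257
back: M2=-34/5−4/15·1146/257=-10266/1285
back: M1=6−1/4·-10266/1285=20553/2570
M: M0=0, M1=20553/2570, M2=-10266/1285, M3=1146/257, M4=-3261/1285, M5=0
seg 0: a=4, c=M0/2=0, d=(M1−M0)/(6·2)=6851/10280, b=Δ0−h0·(2M0+M1)/6=-17131/2570
seg 1: a=-4, c=M1/2=20553/5140, d=(M2−M1)/(6·2)=-2739/2056, b=Δ1−h1·(2M1+M2)/6=1711/1285
seg 2: a=4, c=M2/2=-5133/1285, d=(M3−M2)/(6·2)=1333/1285, b=Δ2−h2·(2M2+M3)/6=3443/2570
seg 3: a=-1, c=M3/2=573/257, d=(M4−M3)/(6·3)=-999/2570, b=Δ3−h3·(2M3+M4)/6=-5629/2570
seg 4: a=2, c=M4/2=-3261/2570, d=(M5−M4)/(6·2)=1087/5140, b=Δ4−h4·(2M4+M5)/6=889/1285
t_q=1 → seg 0, τ=1; S=4+-17131/2570·τ+0·τ²+6851/10280·τ³=-20553/10280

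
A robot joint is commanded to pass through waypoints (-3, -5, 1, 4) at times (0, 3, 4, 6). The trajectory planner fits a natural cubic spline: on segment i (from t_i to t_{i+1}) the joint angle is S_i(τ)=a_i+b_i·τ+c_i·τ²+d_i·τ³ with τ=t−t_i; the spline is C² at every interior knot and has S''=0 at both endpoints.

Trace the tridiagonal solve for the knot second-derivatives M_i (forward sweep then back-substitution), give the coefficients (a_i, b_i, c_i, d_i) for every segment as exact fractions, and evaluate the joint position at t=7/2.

  seg 0: a=-3 b=-989/282 c=0 d=89/282
  seg 1: a=-5 b=707/141 c=267/94 d=-523/282
  seg 2: a=1 b=1447/282 c=-128/47 d=64/141
S(7/2) = -1515/752

Δ: Δ0=-2/3, Δ1=6, Δ2=3/2
row 1: diag=8, rhs=40; c'=1/8, d'=5
row 2: denom=6−1·1/8=47/8; d'=(-27−1·5)/(47/8)=-256/47
back: M2=-256/47
back: M1=5−1/8·-256/47=267/47
M: M0=0, M1=267/47, M2=-256/47, M3=0
seg 0: a=-3, c=M0/2=0, d=(M1−M0)/(6·3)=89/282, b=Δ0−h0·(2M0+M1)/6=-989/282
seg 1: a=-5, c=M1/2=267/94, d=(M2−M1)/(6·1)=-523/282, b=Δ1−h1·(2M1+M2)/6=707/141
seg 2: a=1, c=M2/2=-128/47, d=(M3−M2)/(6·2)=64/141, b=Δ2−h2·(2M2+M3)/6=1447/282
t_q=7/2 → seg 1, τ=1/2; S=-5+707/141·τ+267/94·τ²+-523/282·τ³=-1515/752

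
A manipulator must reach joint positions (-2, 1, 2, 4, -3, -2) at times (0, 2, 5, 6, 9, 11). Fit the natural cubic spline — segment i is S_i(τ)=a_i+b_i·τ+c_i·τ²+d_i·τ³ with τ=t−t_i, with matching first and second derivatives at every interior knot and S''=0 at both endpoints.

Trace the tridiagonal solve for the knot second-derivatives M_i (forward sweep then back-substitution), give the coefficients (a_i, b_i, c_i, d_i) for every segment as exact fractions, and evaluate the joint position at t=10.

  seg 0: a=-2 b=19469/9882 c=0 d=-2323/19764
  seg 1: a=1 b=5531/9882 c=-2323/3294 d=9335/44469
  seg 2: a=2 b=19727/9882 c=11701/9882 d=-72/61
  seg 3: a=4 b=8137/9882 c=-23291/9882 d=19339/44469
  seg 4: a=-3 b=-15575/9882 c=5129/3294 d=-5129/19764
S(10) = -21599/6588

Δ: Δ0=3/2, Δ1=1/3, Δ2=2, Δ3=-7/3, Δ4=1/2
row 1: diag=10, rhs=-7; c'=3/10, d'=-7/10
row 2: denom=8−3·3/10=71/10; d'=(10−3·-7/10)/(71/10)=121/71
row 3: denom=8−1·10/71=558/71; d'=(-26−1·121/71)/(558/71)=-1967/558
row 4: denom=10−3·71/186=549/62; d'=(17−3·-1967/558)/(549/62)=5129/1647
back: M4=5129/1647
back: M3=-1967/558−71/186·5129/1647=-23291/4941
back: M2=121/71−10/71·-23291/4941=11701/4941
back: M1=-7/10−3/10·11701/4941=-2323/1647
M: M0=0, M1=-2323/1647, M2=11701/4941, M3=-23291/4941, M4=5129/1647, M5=0
seg 0: a=-2, c=M0/2=0, d=(M1−M0)/(6·2)=-2323/19764, b=Δ0−h0·(2M0+M1)/6=19469/9882
seg 1: a=1, c=M1/2=-2323/3294, d=(M2−M1)/(6·3)=9335/44469, b=Δ1−h1·(2M1+M2)/6=5531/9882
seg 2: a=2, c=M2/2=11701/9882, d=(M3−M2)/(6·1)=-72/61, b=Δ2−h2·(2M2+M3)/6=19727/9882
seg 3: a=4, c=M3/2=-23291/9882, d=(M4−M3)/(6·3)=19339/44469, b=Δ3−h3·(2M3+M4)/6=8137/9882
seg 4: a=-3, c=M4/2=5129/3294, d=(M5−M4)/(6·2)=-5129/19764, b=Δ4−h4·(2M4+M5)/6=-15575/9882
t_q=10 → seg 4, τ=1; S=-3+-15575/9882·τ+5129/3294·τ²+-5129/19764·τ³=-21599/6588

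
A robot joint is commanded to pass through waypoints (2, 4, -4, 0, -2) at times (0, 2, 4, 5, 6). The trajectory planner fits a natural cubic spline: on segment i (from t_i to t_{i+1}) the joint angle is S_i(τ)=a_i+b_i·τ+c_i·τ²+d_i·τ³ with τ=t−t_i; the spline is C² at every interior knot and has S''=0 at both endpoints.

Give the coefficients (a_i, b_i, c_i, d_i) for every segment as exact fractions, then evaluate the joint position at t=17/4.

  seg 0: a=2 b=275/84 c=0 d=-191/336
  seg 1: a=4 b=-149/42 c=-191/56 d=535/336
  seg 2: a=-4 b=23/12 c=43/7 d=-341/84
  seg 3: a=0 b=85/42 c=-169/28 d=169/84
S(17/4) = -5735/1792

Δ: Δ0=1, Δ1=-4, Δ2=4, Δ3=-2
row 1: diag=8, rhs=-30; c'=1/4, d'=-15/4
row 2: denom=6−2·1/4=11/2; d'=(48−2·-15/4)/(11/2)=111/11
row 3: denom=4−1·2/11=42/11; d'=(-36−1·111/11)/(42/11)=-169/14
back: M3=-169/14
back: M2=111/11−2/11·-169/14=86/7
back: M1=-15/4−1/4·86/7=-191/28
M: M0=0, M1=-191/28, M2=86/7, M3=-169/14, M4=0
seg 0: a=2, c=M0/2=0, d=(M1−M0)/(6·2)=-191/336, b=Δ0−h0·(2M0+M1)/6=275/84
seg 1: a=4, c=M1/2=-191/56, d=(M2−M1)/(6·2)=535/336, b=Δ1−h1·(2M1+M2)/6=-149/42
seg 2: a=-4, c=M2/2=43/7, d=(M3−M2)/(6·1)=-341/84, b=Δ2−h2·(2M2+M3)/6=23/12
seg 3: a=0, c=M3/2=-169/28, d=(M4−M3)/(6·1)=169/84, b=Δ3−h3·(2M3+M4)/6=85/42
t_q=17/4 → seg 2, τ=1/4; S=-4+23/12·τ+43/7·τ²+-341/84·τ³=-5735/1792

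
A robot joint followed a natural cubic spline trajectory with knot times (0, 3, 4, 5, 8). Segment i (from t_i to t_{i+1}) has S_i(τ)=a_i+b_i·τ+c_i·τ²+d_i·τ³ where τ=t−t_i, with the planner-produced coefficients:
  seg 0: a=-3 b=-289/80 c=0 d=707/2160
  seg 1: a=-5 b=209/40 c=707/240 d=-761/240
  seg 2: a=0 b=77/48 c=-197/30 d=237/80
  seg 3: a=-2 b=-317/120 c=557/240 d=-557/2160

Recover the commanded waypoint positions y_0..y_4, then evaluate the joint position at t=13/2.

y_0 = S_0(0) = a_0 = -3
y_1 = S_1(0) = a_1 = -5
y_2 = S_2(0) = a_2 = 0
y_3 = S_3(0) = a_3 = -2
y_4 = S_3(3) = 4
t_q=13/2 is in segment 3 (τ=3/2); S_3(τ)=-1031/640

y_0=-3 y_1=-5 y_2=0 y_3=-2 y_4=4
S(13/2) = -1031/640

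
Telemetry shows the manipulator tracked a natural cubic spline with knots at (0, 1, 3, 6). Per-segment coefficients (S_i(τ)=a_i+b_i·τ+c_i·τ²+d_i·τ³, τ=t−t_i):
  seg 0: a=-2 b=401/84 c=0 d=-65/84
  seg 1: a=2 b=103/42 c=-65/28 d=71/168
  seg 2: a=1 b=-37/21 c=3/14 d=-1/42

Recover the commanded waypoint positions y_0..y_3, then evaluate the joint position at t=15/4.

y_0 = S_0(0) = a_0 = -2
y_1 = S_1(0) = a_1 = 2
y_2 = S_2(0) = a_2 = 1
y_3 = S_2(3) = -3
t_q=15/4 is in segment 2 (τ=3/4); S_2(τ)=-27/128

y_0=-2 y_1=2 y_2=1 y_3=-3
S(15/4) = -27/128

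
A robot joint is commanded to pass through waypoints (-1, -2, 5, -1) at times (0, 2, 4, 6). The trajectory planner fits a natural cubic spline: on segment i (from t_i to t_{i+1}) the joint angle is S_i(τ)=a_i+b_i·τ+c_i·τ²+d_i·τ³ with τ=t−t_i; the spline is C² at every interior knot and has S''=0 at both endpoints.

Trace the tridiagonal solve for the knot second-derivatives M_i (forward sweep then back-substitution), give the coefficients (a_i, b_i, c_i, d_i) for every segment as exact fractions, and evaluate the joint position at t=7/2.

  seg 0: a=-1 b=-2 c=0 d=3/8
  seg 1: a=-2 b=5/2 c=9/4 d=-7/8
  seg 2: a=5 b=1 c=-3 d=1/2
S(7/2) = 247/64

Δ: Δ0=-1/2, Δ1=7/2, Δ2=-3
row 1: diag=8, rhs=24; c'=1/4, d'=3
row 2: denom=8−2·1/4=15/2; d'=(-39−2·3)/(15/2)=-6
back: M2=-6
back: M1=3−1/4·-6=9/2
M: M0=0, M1=9/2, M2=-6, M3=0
seg 0: a=-1, c=M0/2=0, d=(M1−M0)/(6·2)=3/8, b=Δ0−h0·(2M0+M1)/6=-2
seg 1: a=-2, c=M1/2=9/4, d=(M2−M1)/(6·2)=-7/8, b=Δ1−h1·(2M1+M2)/6=5/2
seg 2: a=5, c=M2/2=-3, d=(M3−M2)/(6·2)=1/2, b=Δ2−h2·(2M2+M3)/6=1
t_q=7/2 → seg 1, τ=3/2; S=-2+5/2·τ+9/4·τ²+-7/8·τ³=247/64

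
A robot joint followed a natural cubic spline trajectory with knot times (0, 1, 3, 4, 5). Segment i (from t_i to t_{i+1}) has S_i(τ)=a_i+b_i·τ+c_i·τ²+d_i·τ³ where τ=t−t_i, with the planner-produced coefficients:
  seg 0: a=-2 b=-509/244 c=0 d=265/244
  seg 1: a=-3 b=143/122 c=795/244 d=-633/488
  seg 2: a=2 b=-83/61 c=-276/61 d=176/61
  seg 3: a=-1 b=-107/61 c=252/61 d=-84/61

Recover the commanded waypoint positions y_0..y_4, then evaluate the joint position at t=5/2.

y_0=-2 y_1=-3 y_2=2 y_3=-1 y_4=0
S(5/2) = 6681/3904

y_0 = S_0(0) = a_0 = -2
y_1 = S_1(0) = a_1 = -3
y_2 = S_2(0) = a_2 = 2
y_3 = S_3(0) = a_3 = -1
y_4 = S_3(1) = 0
t_q=5/2 is in segment 1 (τ=3/2); S_1(τ)=6681/3904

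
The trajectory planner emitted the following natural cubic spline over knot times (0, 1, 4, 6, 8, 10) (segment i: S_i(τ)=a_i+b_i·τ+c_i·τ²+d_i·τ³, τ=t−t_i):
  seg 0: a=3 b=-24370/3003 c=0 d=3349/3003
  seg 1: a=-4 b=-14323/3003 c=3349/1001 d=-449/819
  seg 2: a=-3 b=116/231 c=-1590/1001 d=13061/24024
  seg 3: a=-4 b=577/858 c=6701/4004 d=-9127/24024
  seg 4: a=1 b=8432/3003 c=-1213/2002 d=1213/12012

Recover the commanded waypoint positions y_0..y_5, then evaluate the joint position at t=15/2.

y_0 = S_0(0) = a_0 = 3
y_1 = S_1(0) = a_1 = -4
y_2 = S_2(0) = a_2 = -3
y_3 = S_3(0) = a_3 = -4
y_4 = S_4(0) = a_4 = 1
y_5 = S_4(2) = 5
t_q=15/2 is in segment 3 (τ=3/2); S_3(τ)=-2503/4928

y_0=3 y_1=-4 y_2=-3 y_3=-4 y_4=1 y_5=5
S(15/2) = -2503/4928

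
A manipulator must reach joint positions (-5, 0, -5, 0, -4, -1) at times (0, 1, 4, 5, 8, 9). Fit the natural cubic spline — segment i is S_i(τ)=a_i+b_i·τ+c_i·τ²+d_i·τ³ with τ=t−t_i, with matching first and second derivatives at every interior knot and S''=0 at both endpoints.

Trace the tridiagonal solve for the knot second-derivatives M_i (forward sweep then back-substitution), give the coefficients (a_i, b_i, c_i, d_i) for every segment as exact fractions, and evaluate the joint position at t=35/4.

  seg 0: a=-5 b=18976/2961 c=0 d=-4171/2961
  seg 1: a=0 b=6463/2961 c=-4171/987 d=26141/26649
  seg 2: a=-5 b=9808/2961 c=13628/2961 d=-137/47
  seg 3: a=0 b=11171/2961 c=-12265/2961 d=21676/26649
  seg 4: a=-4 b=2609/2961 c=3137/987 d=-3137/2961
S(35/4) = -126229/63168

Δ: Δ0=5, Δ1=-5/3, Δ2=5, Δ3=-4/3, Δ4=3
row 1: diag=8, rhs=-40; c'=3/8, d'=-5
row 2: denom=8−3·3/8=55/8; d'=(40−3·-5)/(55/8)=8
row 3: denom=8−1·8/55=432/55; d'=(-38−1·8)/(432/55)=-1265/216
row 4: denom=8−3·55/144=329/48; d'=(26−3·-1265/216)/(329/48)=6274/987
back: M4=6274/987
back: M3=-1265/216−55/144·6274/987=-24530/2961
back: M2=8−8/55·-24530/2961=27256/2961
back: M1=-5−3/8·27256/2961=-8342/987
M: M0=0, M1=-8342/987, M2=27256/2961, M3=-24530/2961, M4=6274/987, M5=0
seg 0: a=-5, c=M0/2=0, d=(M1−M0)/(6·1)=-4171/2961, b=Δ0−h0·(2M0+M1)/6=18976/2961
seg 1: a=0, c=M1/2=-4171/987, d=(M2−M1)/(6·3)=26141/26649, b=Δ1−h1·(2M1+M2)/6=6463/2961
seg 2: a=-5, c=M2/2=13628/2961, d=(M3−M2)/(6·1)=-137/47, b=Δ2−h2·(2M2+M3)/6=9808/2961
seg 3: a=0, c=M3/2=-12265/2961, d=(M4−M3)/(6·3)=21676/26649, b=Δ3−h3·(2M3+M4)/6=11171/2961
seg 4: a=-4, c=M4/2=3137/987, d=(M5−M4)/(6·1)=-3137/2961, b=Δ4−h4·(2M4+M5)/6=2609/2961
t_q=35/4 → seg 4, τ=3/4; S=-4+2609/2961·τ+3137/987·τ²+-3137/2961·τ³=-126229/63168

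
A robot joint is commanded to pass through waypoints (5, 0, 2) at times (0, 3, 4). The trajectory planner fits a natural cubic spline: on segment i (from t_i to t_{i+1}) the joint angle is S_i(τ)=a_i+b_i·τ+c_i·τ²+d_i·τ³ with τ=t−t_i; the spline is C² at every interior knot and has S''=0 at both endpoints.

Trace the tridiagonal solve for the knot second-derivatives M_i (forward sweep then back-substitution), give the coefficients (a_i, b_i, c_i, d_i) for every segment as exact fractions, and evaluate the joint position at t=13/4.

  seg 0: a=5 b=-73/24 c=0 d=11/72
  seg 1: a=0 b=13/12 c=11/8 d=-11/24
S(13/4) = 179/512

Δ: Δ0=-5/3, Δ1=2
row 1: diag=8, rhs=22; c'=1/8, d'=11/4
back: M1=11/4
M: M0=0, M1=11/4, M2=0
seg 0: a=5, c=M0/2=0, d=(M1−M0)/(6·3)=11/72, b=Δ0−h0·(2M0+M1)/6=-73/24
seg 1: a=0, c=M1/2=11/8, d=(M2−M1)/(6·1)=-11/24, b=Δ1−h1·(2M1+M2)/6=13/12
t_q=13/4 → seg 1, τ=1/4; S=0+13/12·τ+11/8·τ²+-11/24·τ³=179/512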